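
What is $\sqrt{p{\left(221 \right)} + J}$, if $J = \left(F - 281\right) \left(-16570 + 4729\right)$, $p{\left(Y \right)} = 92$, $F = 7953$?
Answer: $2 i \sqrt{22711015} \approx 9531.2 i$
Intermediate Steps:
$J = -90844152$ ($J = \left(7953 - 281\right) \left(-16570 + 4729\right) = 7672 \left(-11841\right) = -90844152$)
$\sqrt{p{\left(221 \right)} + J} = \sqrt{92 - 90844152} = \sqrt{-90844060} = 2 i \sqrt{22711015}$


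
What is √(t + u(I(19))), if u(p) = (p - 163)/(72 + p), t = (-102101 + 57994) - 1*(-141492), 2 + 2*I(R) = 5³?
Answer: 2*√1735606266/267 ≈ 312.06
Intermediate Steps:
I(R) = 123/2 (I(R) = -1 + (½)*5³ = -1 + (½)*125 = -1 + 125/2 = 123/2)
t = 97385 (t = -44107 + 141492 = 97385)
u(p) = (-163 + p)/(72 + p)
√(t + u(I(19))) = √(97385 + (-163 + 123/2)/(72 + 123/2)) = √(97385 - 203/2/(267/2)) = √(97385 + (2/267)*(-203/2)) = √(97385 - 203/267) = √(26001592/267) = 2*√1735606266/267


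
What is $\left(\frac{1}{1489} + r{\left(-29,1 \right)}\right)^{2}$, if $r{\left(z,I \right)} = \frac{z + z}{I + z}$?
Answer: $\frac{1865808025}{434555716} \approx 4.2936$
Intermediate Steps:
$r{\left(z,I \right)} = \frac{2 z}{I + z}$
$\left(\frac{1}{1489} + r{\left(-29,1 \right)}\right)^{2} = \left(\frac{1}{1489} + 2 \left(-29\right) \frac{1}{1 - 29}\right)^{2} = \left(\frac{1}{1489} + 2 \left(-29\right) \frac{1}{-28}\right)^{2} = \left(\frac{1}{1489} + 2 \left(-29\right) \left(- \frac{1}{28}\right)\right)^{2} = \left(\frac{1}{1489} + \frac{29}{14}\right)^{2} = \left(\frac{43195}{20846}\right)^{2} = \frac{1865808025}{434555716}$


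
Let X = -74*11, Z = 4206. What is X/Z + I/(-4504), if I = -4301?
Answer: 7211875/9471912 ≈ 0.76140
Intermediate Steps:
X = -814
X/Z + I/(-4504) = -814/4206 - 4301/(-4504) = -814*1/4206 - 4301*(-1/4504) = -407/2103 + 4301/4504 = 7211875/9471912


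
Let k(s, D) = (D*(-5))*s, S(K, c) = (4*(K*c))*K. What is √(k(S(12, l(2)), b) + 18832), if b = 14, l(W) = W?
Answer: 4*I*√3863 ≈ 248.61*I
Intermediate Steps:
S(K, c) = 4*c*K² (S(K, c) = (4*K*c)*K = 4*c*K²)
k(s, D) = -5*D*s (k(s, D) = (-5*D)*s = -5*D*s)
√(k(S(12, l(2)), b) + 18832) = √(-5*14*4*2*12² + 18832) = √(-5*14*4*2*144 + 18832) = √(-5*14*1152 + 18832) = √(-80640 + 18832) = √(-61808) = 4*I*√3863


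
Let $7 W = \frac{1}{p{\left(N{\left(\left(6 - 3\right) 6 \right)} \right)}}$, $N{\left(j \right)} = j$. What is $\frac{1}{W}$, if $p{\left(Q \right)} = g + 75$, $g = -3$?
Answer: $504$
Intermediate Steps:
$p{\left(Q \right)} = 72$ ($p{\left(Q \right)} = -3 + 75 = 72$)
$W = \frac{1}{504}$ ($W = \frac{1}{7 \cdot 72} = \frac{1}{7} \cdot \frac{1}{72} = \frac{1}{504} \approx 0.0019841$)
$\frac{1}{W} = \frac{1}{\frac{1}{504}} = 504$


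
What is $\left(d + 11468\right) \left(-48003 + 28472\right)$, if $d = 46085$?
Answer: $-1124067643$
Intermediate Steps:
$\left(d + 11468\right) \left(-48003 + 28472\right) = \left(46085 + 11468\right) \left(-48003 + 28472\right) = 57553 \left(-19531\right) = -1124067643$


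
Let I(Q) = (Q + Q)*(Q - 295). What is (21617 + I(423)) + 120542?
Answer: 250447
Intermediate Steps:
I(Q) = 2*Q*(-295 + Q) (I(Q) = (2*Q)*(-295 + Q) = 2*Q*(-295 + Q))
(21617 + I(423)) + 120542 = (21617 + 2*423*(-295 + 423)) + 120542 = (21617 + 2*423*128) + 120542 = (21617 + 108288) + 120542 = 129905 + 120542 = 250447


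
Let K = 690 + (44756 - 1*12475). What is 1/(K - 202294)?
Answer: -1/169323 ≈ -5.9059e-6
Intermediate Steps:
K = 32971 (K = 690 + (44756 - 12475) = 690 + 32281 = 32971)
1/(K - 202294) = 1/(32971 - 202294) = 1/(-169323) = -1/169323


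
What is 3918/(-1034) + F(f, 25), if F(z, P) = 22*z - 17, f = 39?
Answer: 432838/517 ≈ 837.21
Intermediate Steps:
F(z, P) = -17 + 22*z
3918/(-1034) + F(f, 25) = 3918/(-1034) + (-17 + 22*39) = 3918*(-1/1034) + (-17 + 858) = -1959/517 + 841 = 432838/517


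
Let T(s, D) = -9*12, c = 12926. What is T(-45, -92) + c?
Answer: 12818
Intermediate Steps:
T(s, D) = -108
T(-45, -92) + c = -108 + 12926 = 12818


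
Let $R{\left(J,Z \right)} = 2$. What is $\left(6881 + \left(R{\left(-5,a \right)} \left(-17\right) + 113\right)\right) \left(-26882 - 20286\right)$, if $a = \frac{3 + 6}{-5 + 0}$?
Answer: $-328289280$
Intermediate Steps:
$a = - \frac{9}{5}$ ($a = \frac{9}{-5} = 9 \left(- \frac{1}{5}\right) = - \frac{9}{5} \approx -1.8$)
$\left(6881 + \left(R{\left(-5,a \right)} \left(-17\right) + 113\right)\right) \left(-26882 - 20286\right) = \left(6881 + \left(2 \left(-17\right) + 113\right)\right) \left(-26882 - 20286\right) = \left(6881 + \left(-34 + 113\right)\right) \left(-26882 - 20286\right) = \left(6881 + 79\right) \left(-47168\right) = 6960 \left(-47168\right) = -328289280$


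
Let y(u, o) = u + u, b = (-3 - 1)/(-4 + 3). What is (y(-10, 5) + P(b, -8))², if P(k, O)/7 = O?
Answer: 5776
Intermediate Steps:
b = 4 (b = -4/(-1) = -4*(-1) = 4)
y(u, o) = 2*u
P(k, O) = 7*O
(y(-10, 5) + P(b, -8))² = (2*(-10) + 7*(-8))² = (-20 - 56)² = (-76)² = 5776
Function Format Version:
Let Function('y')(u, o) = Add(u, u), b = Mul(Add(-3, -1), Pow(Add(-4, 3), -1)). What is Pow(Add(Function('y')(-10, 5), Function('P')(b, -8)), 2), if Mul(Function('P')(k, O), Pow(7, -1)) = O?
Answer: 5776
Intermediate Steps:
b = 4 (b = Mul(-4, Pow(-1, -1)) = Mul(-4, -1) = 4)
Function('y')(u, o) = Mul(2, u)
Function('P')(k, O) = Mul(7, O)
Pow(Add(Function('y')(-10, 5), Function('P')(b, -8)), 2) = Pow(Add(Mul(2, -10), Mul(7, -8)), 2) = Pow(Add(-20, -56), 2) = Pow(-76, 2) = 5776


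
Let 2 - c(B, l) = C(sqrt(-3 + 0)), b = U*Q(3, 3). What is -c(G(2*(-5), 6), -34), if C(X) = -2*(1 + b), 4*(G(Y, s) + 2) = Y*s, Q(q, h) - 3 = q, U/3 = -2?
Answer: 68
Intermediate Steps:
U = -6 (U = 3*(-2) = -6)
Q(q, h) = 3 + q
b = -36 (b = -6*(3 + 3) = -6*6 = -36)
G(Y, s) = -2 + Y*s/4 (G(Y, s) = -2 + (Y*s)/4 = -2 + Y*s/4)
C(X) = 70 (C(X) = -2*(1 - 36) = -2*(-35) = 70)
c(B, l) = -68 (c(B, l) = 2 - 1*70 = 2 - 70 = -68)
-c(G(2*(-5), 6), -34) = -1*(-68) = 68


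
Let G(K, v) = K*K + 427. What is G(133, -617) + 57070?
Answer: 75186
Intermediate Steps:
G(K, v) = 427 + K**2 (G(K, v) = K**2 + 427 = 427 + K**2)
G(133, -617) + 57070 = (427 + 133**2) + 57070 = (427 + 17689) + 57070 = 18116 + 57070 = 75186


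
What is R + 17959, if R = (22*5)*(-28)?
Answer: 14879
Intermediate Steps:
R = -3080 (R = 110*(-28) = -3080)
R + 17959 = -3080 + 17959 = 14879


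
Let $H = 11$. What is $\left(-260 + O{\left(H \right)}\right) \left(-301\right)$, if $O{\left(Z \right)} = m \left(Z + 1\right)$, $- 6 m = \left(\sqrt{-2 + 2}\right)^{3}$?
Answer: $78260$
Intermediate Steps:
$m = 0$ ($m = - \frac{\left(\sqrt{-2 + 2}\right)^{3}}{6} = - \frac{\left(\sqrt{0}\right)^{3}}{6} = - \frac{0^{3}}{6} = \left(- \frac{1}{6}\right) 0 = 0$)
$O{\left(Z \right)} = 0$ ($O{\left(Z \right)} = 0 \left(Z + 1\right) = 0 \left(1 + Z\right) = 0$)
$\left(-260 + O{\left(H \right)}\right) \left(-301\right) = \left(-260 + 0\right) \left(-301\right) = \left(-260\right) \left(-301\right) = 78260$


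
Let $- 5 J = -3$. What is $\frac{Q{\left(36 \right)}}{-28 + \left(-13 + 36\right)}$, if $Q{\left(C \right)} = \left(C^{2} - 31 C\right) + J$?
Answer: $- \frac{903}{25} \approx -36.12$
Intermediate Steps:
$J = \frac{3}{5}$ ($J = \left(- \frac{1}{5}\right) \left(-3\right) = \frac{3}{5} \approx 0.6$)
$Q{\left(C \right)} = \frac{3}{5} + C^{2} - 31 C$ ($Q{\left(C \right)} = \left(C^{2} - 31 C\right) + \frac{3}{5} = \frac{3}{5} + C^{2} - 31 C$)
$\frac{Q{\left(36 \right)}}{-28 + \left(-13 + 36\right)} = \frac{\frac{3}{5} + 36^{2} - 1116}{-28 + \left(-13 + 36\right)} = \frac{\frac{3}{5} + 1296 - 1116}{-28 + 23} = \frac{1}{-5} \cdot \frac{903}{5} = \left(- \frac{1}{5}\right) \frac{903}{5} = - \frac{903}{25}$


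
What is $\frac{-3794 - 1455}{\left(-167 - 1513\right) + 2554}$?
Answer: $- \frac{5249}{874} \approx -6.0057$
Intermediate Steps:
$\frac{-3794 - 1455}{\left(-167 - 1513\right) + 2554} = - \frac{5249}{-1680 + 2554} = - \frac{5249}{874}$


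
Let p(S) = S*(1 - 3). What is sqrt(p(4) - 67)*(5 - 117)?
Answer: -560*I*sqrt(3) ≈ -969.95*I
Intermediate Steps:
p(S) = -2*S (p(S) = S*(-2) = -2*S)
sqrt(p(4) - 67)*(5 - 117) = sqrt(-2*4 - 67)*(5 - 117) = sqrt(-8 - 67)*(-112) = sqrt(-75)*(-112) = (5*I*sqrt(3))*(-112) = -560*I*sqrt(3)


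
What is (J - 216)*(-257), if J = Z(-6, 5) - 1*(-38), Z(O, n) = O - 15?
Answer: 51143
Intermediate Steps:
Z(O, n) = -15 + O
J = 17 (J = (-15 - 6) - 1*(-38) = -21 + 38 = 17)
(J - 216)*(-257) = (17 - 216)*(-257) = -199*(-257) = 51143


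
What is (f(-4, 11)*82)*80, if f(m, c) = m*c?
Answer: -288640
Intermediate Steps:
f(m, c) = c*m
(f(-4, 11)*82)*80 = ((11*(-4))*82)*80 = -44*82*80 = -3608*80 = -288640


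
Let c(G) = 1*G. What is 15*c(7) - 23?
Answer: 82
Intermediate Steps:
c(G) = G
15*c(7) - 23 = 15*7 - 23 = 105 - 23 = 82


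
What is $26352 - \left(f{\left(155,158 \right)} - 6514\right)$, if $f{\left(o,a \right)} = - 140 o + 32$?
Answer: $54534$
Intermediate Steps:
$f{\left(o,a \right)} = 32 - 140 o$
$26352 - \left(f{\left(155,158 \right)} - 6514\right) = 26352 - \left(\left(32 - 21700\right) - 6514\right) = 26352 - \left(-21668 - 6514\right) = 26352 - -28182 = 26352 + 28182 = 54534$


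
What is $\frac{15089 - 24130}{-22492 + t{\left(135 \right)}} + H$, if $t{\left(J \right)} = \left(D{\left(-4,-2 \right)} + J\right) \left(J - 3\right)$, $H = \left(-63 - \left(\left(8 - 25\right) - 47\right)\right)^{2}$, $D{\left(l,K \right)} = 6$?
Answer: $\frac{12921}{3880} \approx 3.3302$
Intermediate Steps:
$H = 1$ ($H = \left(-63 - \left(-17 - 47\right)\right)^{2} = \left(-63 - -64\right)^{2} = \left(-63 + 64\right)^{2} = 1^{2} = 1$)
$t{\left(J \right)} = \left(-3 + J\right) \left(6 + J\right)$ ($t{\left(J \right)} = \left(6 + J\right) \left(J - 3\right) = \left(6 + J\right) \left(-3 + J\right) = \left(-3 + J\right) \left(6 + J\right)$)
$\frac{15089 - 24130}{-22492 + t{\left(135 \right)}} + H = \frac{15089 - 24130}{-22492 + \left(-18 + 135^{2} + 3 \cdot 135\right)} + 1 = - \frac{9041}{-22492 + \left(-18 + 18225 + 405\right)} + 1 = - \frac{9041}{-22492 + 18612} + 1 = - \frac{9041}{-3880} + 1 = \left(-9041\right) \left(- \frac{1}{3880}\right) + 1 = \frac{9041}{3880} + 1 = \frac{12921}{3880}$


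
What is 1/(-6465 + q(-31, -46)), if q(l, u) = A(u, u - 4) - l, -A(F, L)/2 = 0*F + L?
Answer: -1/6334 ≈ -0.00015788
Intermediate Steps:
A(F, L) = -2*L (A(F, L) = -2*(0*F + L) = -2*(0 + L) = -2*L)
q(l, u) = 8 - l - 2*u (q(l, u) = -2*(u - 4) - l = -2*(-4 + u) - l = (8 - 2*u) - l = 8 - l - 2*u)
1/(-6465 + q(-31, -46)) = 1/(-6465 + (8 - 1*(-31) - 2*(-46))) = 1/(-6465 + (8 + 31 + 92)) = 1/(-6465 + 131) = 1/(-6334) = -1/6334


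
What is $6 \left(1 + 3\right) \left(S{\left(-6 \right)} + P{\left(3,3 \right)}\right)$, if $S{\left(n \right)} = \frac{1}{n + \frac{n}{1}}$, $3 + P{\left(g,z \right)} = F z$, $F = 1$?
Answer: $-2$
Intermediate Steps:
$P{\left(g,z \right)} = -3 + z$ ($P{\left(g,z \right)} = -3 + 1 z = -3 + z$)
$S{\left(n \right)} = \frac{1}{2 n}$ ($S{\left(n \right)} = \frac{1}{n + n 1} = \frac{1}{n + n} = \frac{1}{2 n}$)
$6 \left(1 + 3\right) \left(S{\left(-6 \right)} + P{\left(3,3 \right)}\right) = 6 \left(1 + 3\right) \left(\frac{1}{2 \left(-6\right)} + \left(-3 + 3\right)\right) = 6 \cdot 4 \left(\frac{1}{2} \left(- \frac{1}{6}\right) + 0\right) = 24 \left(- \frac{1}{12} + 0\right) = 24 \left(- \frac{1}{12}\right) = -2$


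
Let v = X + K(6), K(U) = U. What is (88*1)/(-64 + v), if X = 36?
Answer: -4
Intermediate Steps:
v = 42 (v = 36 + 6 = 42)
(88*1)/(-64 + v) = (88*1)/(-64 + 42) = 88/(-22) = 88*(-1/22) = -4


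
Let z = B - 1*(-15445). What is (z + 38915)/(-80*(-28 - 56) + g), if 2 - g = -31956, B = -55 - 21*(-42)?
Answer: 55187/38678 ≈ 1.4268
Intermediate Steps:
B = 827 (B = -55 + 882 = 827)
g = 31958 (g = 2 - 1*(-31956) = 2 + 31956 = 31958)
z = 16272 (z = 827 - 1*(-15445) = 827 + 15445 = 16272)
(z + 38915)/(-80*(-28 - 56) + g) = (16272 + 38915)/(-80*(-28 - 56) + 31958) = 55187/(-80*(-84) + 31958) = 55187/(6720 + 31958) = 55187/38678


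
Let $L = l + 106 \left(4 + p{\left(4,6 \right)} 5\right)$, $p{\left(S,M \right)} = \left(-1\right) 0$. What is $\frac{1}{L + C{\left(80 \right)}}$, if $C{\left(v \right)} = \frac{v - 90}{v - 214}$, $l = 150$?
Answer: $\frac{67}{38463} \approx 0.0017419$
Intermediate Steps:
$p{\left(S,M \right)} = 0$
$C{\left(v \right)} = \frac{-90 + v}{-214 + v}$
$L = 574$ ($L = 150 + 106 \left(4 + 0 \cdot 5\right) = 150 + 106 \left(4 + 0\right) = 150 + 106 \cdot 4 = 150 + 424 = 574$)
$\frac{1}{L + C{\left(80 \right)}} = \frac{1}{574 + \frac{-90 + 80}{-214 + 80}} = \frac{1}{574 + \frac{1}{-134} \left(-10\right)} = \frac{1}{574 - - \frac{5}{67}} = \frac{1}{574 + \frac{5}{67}} = \frac{1}{\frac{38463}{67}} = \frac{67}{38463}$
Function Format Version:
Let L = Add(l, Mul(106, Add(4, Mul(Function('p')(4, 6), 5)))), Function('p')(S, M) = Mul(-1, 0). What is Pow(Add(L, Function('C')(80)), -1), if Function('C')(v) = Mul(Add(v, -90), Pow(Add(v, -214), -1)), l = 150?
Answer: Rational(67, 38463) ≈ 0.0017419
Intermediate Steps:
Function('p')(S, M) = 0
Function('C')(v) = Mul(Pow(Add(-214, v), -1), Add(-90, v)) (Function('C')(v) = Mul(Add(-90, v), Pow(Add(-214, v), -1)) = Mul(Pow(Add(-214, v), -1), Add(-90, v)))
L = 574 (L = Add(150, Mul(106, Add(4, Mul(0, 5)))) = Add(150, Mul(106, Add(4, 0))) = Add(150, Mul(106, 4)) = Add(150, 424) = 574)
Pow(Add(L, Function('C')(80)), -1) = Pow(Add(574, Mul(Pow(Add(-214, 80), -1), Add(-90, 80))), -1) = Pow(Add(574, Mul(Pow(-134, -1), -10)), -1) = Pow(Add(574, Mul(Rational(-1, 134), -10)), -1) = Pow(Add(574, Rational(5, 67)), -1) = Pow(Rational(38463, 67), -1) = Rational(67, 38463)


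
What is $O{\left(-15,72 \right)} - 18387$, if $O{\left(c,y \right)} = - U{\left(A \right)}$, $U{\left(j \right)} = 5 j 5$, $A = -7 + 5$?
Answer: $-18337$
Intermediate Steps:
$A = -2$
$U{\left(j \right)} = 25 j$
$O{\left(c,y \right)} = 50$ ($O{\left(c,y \right)} = - 25 \left(-2\right) = \left(-1\right) \left(-50\right) = 50$)
$O{\left(-15,72 \right)} - 18387 = 50 - 18387 = -18337$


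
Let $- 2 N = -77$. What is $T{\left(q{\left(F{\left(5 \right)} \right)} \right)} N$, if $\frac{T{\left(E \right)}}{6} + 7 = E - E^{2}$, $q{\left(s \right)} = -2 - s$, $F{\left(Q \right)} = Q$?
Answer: $-14553$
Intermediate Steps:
$N = \frac{77}{2}$ ($N = \left(- \frac{1}{2}\right) \left(-77\right) = \frac{77}{2} \approx 38.5$)
$T{\left(E \right)} = -42 - 6 E^{2} + 6 E$ ($T{\left(E \right)} = -42 + 6 \left(E - E^{2}\right) = -42 - \left(- 6 E + 6 E^{2}\right) = -42 - 6 E^{2} + 6 E$)
$T{\left(q{\left(F{\left(5 \right)} \right)} \right)} N = \left(-42 - 6 \left(-2 - 5\right)^{2} + 6 \left(-2 - 5\right)\right) \frac{77}{2} = \left(-42 - 6 \left(-7\right)^{2} + 6 \left(-7\right)\right) \frac{77}{2} = \left(-42 - 294 - 42\right) \frac{77}{2} = \left(-378\right) \frac{77}{2} = -14553$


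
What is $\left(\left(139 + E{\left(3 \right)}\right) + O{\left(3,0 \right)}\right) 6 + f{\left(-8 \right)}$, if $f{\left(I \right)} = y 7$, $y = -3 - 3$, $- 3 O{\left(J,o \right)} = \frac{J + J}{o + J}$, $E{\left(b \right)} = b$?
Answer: $806$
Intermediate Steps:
$O{\left(J,o \right)} = - \frac{2 J}{3 \left(J + o\right)}$ ($O{\left(J,o \right)} = - \frac{\left(J + J\right) \frac{1}{o + J}}{3} = - \frac{2 J \frac{1}{J + o}}{3} = - \frac{2 J}{3 \left(J + o\right)}$)
$y = -6$ ($y = -3 - 3 = -6$)
$f{\left(I \right)} = -42$ ($f{\left(I \right)} = \left(-6\right) 7 = -42$)
$\left(\left(139 + E{\left(3 \right)}\right) + O{\left(3,0 \right)}\right) 6 + f{\left(-8 \right)} = \left(\left(139 + 3\right) - \frac{6}{3 \cdot 3 + 3 \cdot 0}\right) 6 - 42 = \left(142 - \frac{6}{9 + 0}\right) 6 - 42 = \left(142 - \frac{6}{9}\right) 6 - 42 = \left(142 - 6 \cdot \frac{1}{9}\right) 6 - 42 = \left(142 - \frac{2}{3}\right) 6 - 42 = \frac{424}{3} \cdot 6 - 42 = 848 - 42 = 806$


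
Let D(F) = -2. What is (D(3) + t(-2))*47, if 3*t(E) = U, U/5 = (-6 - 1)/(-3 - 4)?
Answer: -47/3 ≈ -15.667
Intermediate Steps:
U = 5 (U = 5*((-6 - 1)/(-3 - 4)) = 5*(-7/(-7)) = 5*(-7*(-⅐)) = 5*1 = 5)
t(E) = 5/3 (t(E) = (⅓)*5 = 5/3)
(D(3) + t(-2))*47 = (-2 + 5/3)*47 = -⅓*47 = -47/3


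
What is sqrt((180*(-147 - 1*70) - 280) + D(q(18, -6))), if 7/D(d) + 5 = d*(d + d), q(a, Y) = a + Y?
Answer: 13*I*sqrt(18643191)/283 ≈ 198.34*I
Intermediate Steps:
q(a, Y) = Y + a
D(d) = 7/(-5 + 2*d**2) (D(d) = 7/(-5 + d*(d + d)) = 7/(-5 + d*(2*d)) = 7/(-5 + 2*d**2))
sqrt((180*(-147 - 1*70) - 280) + D(q(18, -6))) = sqrt((180*(-147 - 1*70) - 280) + 7/(-5 + 2*(-6 + 18)**2)) = sqrt((180*(-147 - 70) - 280) + 7/(-5 + 2*12**2)) = sqrt((180*(-217) - 280) + 7/(-5 + 2*144)) = sqrt((-39060 - 280) + 7/(-5 + 288)) = sqrt(-39340 + 7/283) = sqrt(-11133213/283) = 13*I*sqrt(18643191)/283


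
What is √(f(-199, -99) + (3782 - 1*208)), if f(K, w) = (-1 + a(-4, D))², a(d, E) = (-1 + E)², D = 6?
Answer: 5*√166 ≈ 64.421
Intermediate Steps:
f(K, w) = 576 (f(K, w) = (-1 + (-1 + 6)²)² = (-1 + 5²)² = (-1 + 25)² = 24² = 576)
√(f(-199, -99) + (3782 - 1*208)) = √(576 + (3782 - 1*208)) = √(576 + (3782 - 208)) = √(576 + 3574) = √4150 = 5*√166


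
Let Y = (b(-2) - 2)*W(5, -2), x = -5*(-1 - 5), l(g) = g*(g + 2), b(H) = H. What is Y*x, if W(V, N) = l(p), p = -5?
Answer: -1800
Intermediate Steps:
l(g) = g*(2 + g)
W(V, N) = 15 (W(V, N) = -5*(2 - 5) = -5*(-3) = 15)
x = 30 (x = -5*(-6) = 30)
Y = -60 (Y = (-2 - 2)*15 = -4*15 = -60)
Y*x = -60*30 = -1800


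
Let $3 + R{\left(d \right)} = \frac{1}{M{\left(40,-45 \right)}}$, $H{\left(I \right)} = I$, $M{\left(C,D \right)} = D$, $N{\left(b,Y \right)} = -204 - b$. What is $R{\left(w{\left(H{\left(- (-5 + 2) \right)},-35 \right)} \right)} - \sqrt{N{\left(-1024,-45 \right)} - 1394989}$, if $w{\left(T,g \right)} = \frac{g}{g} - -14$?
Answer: $- \frac{136}{45} - i \sqrt{1394169} \approx -3.0222 - 1180.8 i$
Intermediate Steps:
$w{\left(T,g \right)} = 15$ ($w{\left(T,g \right)} = 1 + 14 = 15$)
$R{\left(d \right)} = - \frac{136}{45}$ ($R{\left(d \right)} = -3 + \frac{1}{-45} = -3 - \frac{1}{45} = - \frac{136}{45}$)
$R{\left(w{\left(H{\left(- (-5 + 2) \right)},-35 \right)} \right)} - \sqrt{N{\left(-1024,-45 \right)} - 1394989} = - \frac{136}{45} - \sqrt{\left(-204 - -1024\right) - 1394989} = - \frac{136}{45} - \sqrt{\left(-204 + 1024\right) - 1394989} = - \frac{136}{45} - \sqrt{820 - 1394989} = - \frac{136}{45} - \sqrt{-1394169} = - \frac{136}{45} - i \sqrt{1394169}$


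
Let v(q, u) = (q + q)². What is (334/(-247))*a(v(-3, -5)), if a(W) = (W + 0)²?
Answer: -432864/247 ≈ -1752.5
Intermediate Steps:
v(q, u) = 4*q² (v(q, u) = (2*q)² = 4*q²)
a(W) = W²
(334/(-247))*a(v(-3, -5)) = (334/(-247))*(4*(-3)²)² = (334*(-1/247))*(4*9)² = -334/247*36² = -334/247*1296 = -432864/247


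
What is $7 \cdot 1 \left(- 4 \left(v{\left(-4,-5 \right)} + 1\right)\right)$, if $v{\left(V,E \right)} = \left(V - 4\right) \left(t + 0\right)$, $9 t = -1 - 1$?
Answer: $- \frac{700}{9} \approx -77.778$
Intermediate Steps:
$t = - \frac{2}{9}$ ($t = \frac{-1 - 1}{9} = \frac{1}{9} \left(-2\right) = - \frac{2}{9} \approx -0.22222$)
$v{\left(V,E \right)} = \frac{8}{9} - \frac{2 V}{9}$ ($v{\left(V,E \right)} = \left(V - 4\right) \left(- \frac{2}{9} + 0\right) = \left(-4 + V\right) \left(- \frac{2}{9}\right) = \frac{8}{9} - \frac{2 V}{9}$)
$7 \cdot 1 \left(- 4 \left(v{\left(-4,-5 \right)} + 1\right)\right) = 7 \cdot 1 \left(- 4 \left(\left(\frac{8}{9} - - \frac{8}{9}\right) + 1\right)\right) = 7 \left(- 4 \left(\left(\frac{8}{9} + \frac{8}{9}\right) + 1\right)\right) = 7 \left(- 4 \left(\frac{16}{9} + 1\right)\right) = 7 \left(\left(-4\right) \frac{25}{9}\right) = 7 \left(- \frac{100}{9}\right) = - \frac{700}{9}$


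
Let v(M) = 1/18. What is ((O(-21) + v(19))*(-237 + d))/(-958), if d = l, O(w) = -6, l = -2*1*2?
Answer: -25787/17244 ≈ -1.4954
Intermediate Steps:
l = -4 (l = -2*2 = -4)
d = -4
v(M) = 1/18
((O(-21) + v(19))*(-237 + d))/(-958) = ((-6 + 1/18)*(-237 - 4))/(-958) = -107/18*(-241)*(-1/958) = (25787/18)*(-1/958) = -25787/17244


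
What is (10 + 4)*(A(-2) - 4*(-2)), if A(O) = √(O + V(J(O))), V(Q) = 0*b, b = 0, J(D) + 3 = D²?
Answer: 112 + 14*I*√2 ≈ 112.0 + 19.799*I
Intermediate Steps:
J(D) = -3 + D²
V(Q) = 0 (V(Q) = 0*0 = 0)
A(O) = √O (A(O) = √(O + 0) = √O)
(10 + 4)*(A(-2) - 4*(-2)) = (10 + 4)*(√(-2) - 4*(-2)) = 14*(I*√2 + 8) = 14*(8 + I*√2) = 112 + 14*I*√2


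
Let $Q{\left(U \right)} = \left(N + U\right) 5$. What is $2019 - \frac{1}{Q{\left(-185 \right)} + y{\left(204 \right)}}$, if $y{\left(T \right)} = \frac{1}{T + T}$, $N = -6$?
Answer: $\frac{786681549}{389639} \approx 2019.0$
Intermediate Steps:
$y{\left(T \right)} = \frac{1}{2 T}$
$Q{\left(U \right)} = -30 + 5 U$ ($Q{\left(U \right)} = \left(-6 + U\right) 5 = -30 + 5 U$)
$2019 - \frac{1}{Q{\left(-185 \right)} + y{\left(204 \right)}} = 2019 - \frac{1}{\left(-30 + 5 \left(-185\right)\right) + \frac{1}{2 \cdot 204}} = 2019 - \frac{1}{\left(-30 - 925\right) + \frac{1}{2} \cdot \frac{1}{204}} = 2019 - \frac{1}{-955 + \frac{1}{408}} = 2019 - \frac{1}{- \frac{389639}{408}} = 2019 - - \frac{408}{389639} = 2019 + \frac{408}{389639} = \frac{786681549}{389639}$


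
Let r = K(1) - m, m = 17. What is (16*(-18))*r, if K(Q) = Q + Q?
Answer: 4320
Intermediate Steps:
K(Q) = 2*Q
r = -15 (r = 2*1 - 1*17 = 2 - 17 = -15)
(16*(-18))*r = (16*(-18))*(-15) = -288*(-15) = 4320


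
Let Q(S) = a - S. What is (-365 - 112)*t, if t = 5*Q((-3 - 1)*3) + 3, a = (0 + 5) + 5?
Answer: -53901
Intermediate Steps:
a = 10 (a = 5 + 5 = 10)
Q(S) = 10 - S
t = 113 (t = 5*(10 - (-3 - 1)*3) + 3 = 5*(10 - (-4)*3) + 3 = 5*(10 - 1*(-12)) + 3 = 5*(10 + 12) + 3 = 5*22 + 3 = 110 + 3 = 113)
(-365 - 112)*t = (-365 - 112)*113 = -477*113 = -53901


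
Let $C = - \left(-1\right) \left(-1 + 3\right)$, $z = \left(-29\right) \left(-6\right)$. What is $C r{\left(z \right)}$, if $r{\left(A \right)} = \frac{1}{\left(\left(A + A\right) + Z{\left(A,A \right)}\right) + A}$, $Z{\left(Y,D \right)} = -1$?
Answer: $\frac{2}{521} \approx 0.0038388$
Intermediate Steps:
$z = 174$
$C = 2$ ($C = - \left(-1\right) 2 = \left(-1\right) \left(-2\right) = 2$)
$r{\left(A \right)} = \frac{1}{-1 + 3 A}$ ($r{\left(A \right)} = \frac{1}{\left(\left(A + A\right) - 1\right) + A} = \frac{1}{\left(2 A - 1\right) + A} = \frac{1}{\left(-1 + 2 A\right) + A} = \frac{1}{-1 + 3 A}$)
$C r{\left(z \right)} = \frac{2}{-1 + 3 \cdot 174} = \frac{2}{-1 + 522} = \frac{2}{521}$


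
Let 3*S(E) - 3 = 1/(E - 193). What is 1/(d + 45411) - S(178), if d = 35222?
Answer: -3547807/3628485 ≈ -0.97777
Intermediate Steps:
S(E) = 1 + 1/(3*(-193 + E)) (S(E) = 1 + 1/(3*(E - 193)) = 1 + 1/(3*(-193 + E)))
1/(d + 45411) - S(178) = 1/(35222 + 45411) - (-578/3 + 178)/(-193 + 178) = 1/80633 - (-44)/((-15)*3) = 1/80633 - (-1)*(-44)/(15*3) = 1/80633 - 1*44/45 = 1/80633 - 44/45 = -3547807/3628485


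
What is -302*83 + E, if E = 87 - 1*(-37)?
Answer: -24942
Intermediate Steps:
E = 124 (E = 87 + 37 = 124)
-302*83 + E = -302*83 + 124 = -25066 + 124 = -24942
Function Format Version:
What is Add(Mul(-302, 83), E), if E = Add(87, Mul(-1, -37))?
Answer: -24942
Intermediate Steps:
E = 124 (E = Add(87, 37) = 124)
Add(Mul(-302, 83), E) = Add(Mul(-302, 83), 124) = Add(-25066, 124) = -24942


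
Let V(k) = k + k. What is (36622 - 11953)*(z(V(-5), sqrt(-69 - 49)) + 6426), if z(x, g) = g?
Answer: 158522994 + 24669*I*sqrt(118) ≈ 1.5852e+8 + 2.6797e+5*I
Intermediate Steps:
V(k) = 2*k
(36622 - 11953)*(z(V(-5), sqrt(-69 - 49)) + 6426) = (36622 - 11953)*(sqrt(-69 - 49) + 6426) = 24669*(sqrt(-118) + 6426) = 24669*(I*sqrt(118) + 6426) = 24669*(6426 + I*sqrt(118)) = 158522994 + 24669*I*sqrt(118)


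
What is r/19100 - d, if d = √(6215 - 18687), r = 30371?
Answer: 30371/19100 - 2*I*√3118 ≈ 1.5901 - 111.68*I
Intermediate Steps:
d = 2*I*√3118 (d = √(-12472) = 2*I*√3118 ≈ 111.68*I)
r/19100 - d = 30371/19100 - 2*I*√3118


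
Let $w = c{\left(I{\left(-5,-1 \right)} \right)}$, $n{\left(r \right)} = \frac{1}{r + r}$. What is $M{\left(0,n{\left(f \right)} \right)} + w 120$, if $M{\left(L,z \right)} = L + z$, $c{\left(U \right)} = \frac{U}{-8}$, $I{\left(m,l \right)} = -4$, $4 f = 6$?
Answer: $\frac{181}{3} \approx 60.333$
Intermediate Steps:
$f = \frac{3}{2}$ ($f = \frac{1}{4} \cdot 6 = \frac{3}{2} \approx 1.5$)
$n{\left(r \right)} = \frac{1}{2 r}$
$c{\left(U \right)} = - \frac{U}{8}$ ($c{\left(U \right)} = U \left(- \frac{1}{8}\right) = - \frac{U}{8}$)
$w = \frac{1}{2}$ ($w = \left(- \frac{1}{8}\right) \left(-4\right) = \frac{1}{2} \approx 0.5$)
$M{\left(0,n{\left(f \right)} \right)} + w 120 = \left(0 + \frac{1}{2 \cdot \frac{3}{2}}\right) + \frac{1}{2} \cdot 120 = \left(0 + \frac{1}{2} \cdot \frac{2}{3}\right) + 60 = \left(0 + \frac{1}{3}\right) + 60 = \frac{1}{3} + 60 = \frac{181}{3}$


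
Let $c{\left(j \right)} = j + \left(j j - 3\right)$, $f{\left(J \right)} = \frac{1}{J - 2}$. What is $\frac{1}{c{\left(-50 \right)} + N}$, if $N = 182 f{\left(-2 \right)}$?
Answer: $\frac{2}{4803} \approx 0.00041641$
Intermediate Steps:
$f{\left(J \right)} = \frac{1}{-2 + J}$
$N = - \frac{91}{2}$ ($N = \frac{182}{-2 - 2} = \frac{182}{-4} = 182 \left(- \frac{1}{4}\right) = - \frac{91}{2} \approx -45.5$)
$c{\left(j \right)} = -3 + j + j^{2}$ ($c{\left(j \right)} = j + \left(j^{2} - 3\right) = j + \left(-3 + j^{2}\right) = -3 + j + j^{2}$)
$\frac{1}{c{\left(-50 \right)} + N} = \frac{1}{\left(-3 - 50 + \left(-50\right)^{2}\right) - \frac{91}{2}} = \frac{1}{\left(-3 - 50 + 2500\right) - \frac{91}{2}} = \frac{1}{2447 - \frac{91}{2}} = \frac{1}{\frac{4803}{2}} = \frac{2}{4803}$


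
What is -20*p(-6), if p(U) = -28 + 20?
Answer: 160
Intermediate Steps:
p(U) = -8
-20*p(-6) = -20*(-8) = 160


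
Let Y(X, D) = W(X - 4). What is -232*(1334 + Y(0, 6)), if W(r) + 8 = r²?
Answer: -311344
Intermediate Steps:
W(r) = -8 + r²
Y(X, D) = -8 + (-4 + X)² (Y(X, D) = -8 + (X - 4)² = -8 + (-4 + X)²)
-232*(1334 + Y(0, 6)) = -232*(1334 + (-8 + (-4 + 0)²)) = -232*(1334 + (-8 + (-4)²)) = -232*(1334 + (-8 + 16)) = -232*(1334 + 8) = -232*1342 = -311344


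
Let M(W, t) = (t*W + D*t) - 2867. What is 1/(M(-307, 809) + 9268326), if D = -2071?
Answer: 1/7341657 ≈ 1.3621e-7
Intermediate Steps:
M(W, t) = -2867 - 2071*t + W*t (M(W, t) = (t*W - 2071*t) - 2867 = (W*t - 2071*t) - 2867 = (-2071*t + W*t) - 2867 = -2867 - 2071*t + W*t)
1/(M(-307, 809) + 9268326) = 1/((-2867 - 2071*809 - 307*809) + 9268326) = 1/((-2867 - 1675439 - 248363) + 9268326) = 1/(-1926669 + 9268326) = 1/7341657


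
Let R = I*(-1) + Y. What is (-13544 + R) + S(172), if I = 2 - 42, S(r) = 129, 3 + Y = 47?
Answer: -13331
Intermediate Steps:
Y = 44 (Y = -3 + 47 = 44)
I = -40
R = 84 (R = -40*(-1) + 44 = 40 + 44 = 84)
(-13544 + R) + S(172) = (-13544 + 84) + 129 = -13460 + 129 = -13331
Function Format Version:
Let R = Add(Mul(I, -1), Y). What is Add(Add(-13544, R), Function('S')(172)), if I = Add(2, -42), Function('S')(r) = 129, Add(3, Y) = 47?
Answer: -13331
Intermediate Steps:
Y = 44 (Y = Add(-3, 47) = 44)
I = -40
R = 84 (R = Add(Mul(-40, -1), 44) = Add(40, 44) = 84)
Add(Add(-13544, R), Function('S')(172)) = Add(Add(-13544, 84), 129) = Add(-13460, 129) = -13331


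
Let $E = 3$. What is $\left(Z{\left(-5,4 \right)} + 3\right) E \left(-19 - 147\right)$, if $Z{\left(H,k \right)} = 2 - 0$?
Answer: $-2490$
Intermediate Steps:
$Z{\left(H,k \right)} = 2$ ($Z{\left(H,k \right)} = 2 + 0 = 2$)
$\left(Z{\left(-5,4 \right)} + 3\right) E \left(-19 - 147\right) = \left(2 + 3\right) 3 \left(-19 - 147\right) = 5 \cdot 3 \left(-166\right) = 15 \left(-166\right) = -2490$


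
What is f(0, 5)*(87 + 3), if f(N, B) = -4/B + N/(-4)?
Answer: -72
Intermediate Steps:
f(N, B) = -4/B - N/4 (f(N, B) = -4/B + N*(-¼) = -4/B - N/4)
f(0, 5)*(87 + 3) = (-4/5 - ¼*0)*(87 + 3) = (-4*⅕ + 0)*90 = (-⅘ + 0)*90 = -⅘*90 = -72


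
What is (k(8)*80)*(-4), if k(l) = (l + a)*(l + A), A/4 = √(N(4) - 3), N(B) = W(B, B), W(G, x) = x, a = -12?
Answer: 15360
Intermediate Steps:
N(B) = B
A = 4 (A = 4*√(4 - 3) = 4*√1 = 4*1 = 4)
k(l) = (-12 + l)*(4 + l) (k(l) = (l - 12)*(l + 4) = (-12 + l)*(4 + l))
(k(8)*80)*(-4) = ((-48 + 8² - 8*8)*80)*(-4) = ((-48 + 64 - 64)*80)*(-4) = -48*80*(-4) = -3840*(-4) = 15360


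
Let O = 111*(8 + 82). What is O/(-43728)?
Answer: -1665/7288 ≈ -0.22846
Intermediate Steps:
O = 9990 (O = 111*90 = 9990)
O/(-43728) = 9990/(-43728) = 9990*(-1/43728) = -1665/7288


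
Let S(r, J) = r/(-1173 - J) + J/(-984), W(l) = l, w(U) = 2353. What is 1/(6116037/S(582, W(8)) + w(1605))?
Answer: -72767/888262661980 ≈ -8.1921e-8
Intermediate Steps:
S(r, J) = -J/984 + r/(-1173 - J) (S(r, J) = r/(-1173 - J) + J*(-1/984) = r/(-1173 - J) - J/984 = -J/984 + r/(-1173 - J))
1/(6116037/S(582, W(8)) + w(1605)) = 1/(6116037/(((-1*8² - 1173*8 - 984*582)/(984*(1173 + 8)))) + 2353) = 1/(6116037/(((1/984)*(-1*64 - 9384 - 572688)/1181)) + 2353) = 1/(6116037/(((1/984)*(1/1181)*(-64 - 9384 - 572688))) + 2353) = 1/(6116037/(((1/984)*(1/1181)*(-582136))) + 2353) = 1/(6116037/(-72767/145263) + 2353) = 1/(6116037*(-145263/72767) + 2353) = 1/(-888433882731/72767 + 2353) = 1/(-888262661980/72767) = -72767/888262661980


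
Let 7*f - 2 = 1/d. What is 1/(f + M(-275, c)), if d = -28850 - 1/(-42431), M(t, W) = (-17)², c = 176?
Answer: 8568940443/2478872014294 ≈ 0.0034568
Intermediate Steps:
M(t, W) = 289
d = -1224134349/42431 (d = -28850 - 1*(-1/42431) = -28850 + 1/42431 = -1224134349/42431 ≈ -28850.)
f = 2448226267/8568940443 (f = 2/7 + 1/(7*(-1224134349/42431)) = 2/7 + (⅐)*(-42431/1224134349) = 2/7 - 42431/8568940443 = 2448226267/8568940443 ≈ 0.28571)
1/(f + M(-275, c)) = 1/(2448226267/8568940443 + 289) = 1/(2478872014294/8568940443) = 8568940443/2478872014294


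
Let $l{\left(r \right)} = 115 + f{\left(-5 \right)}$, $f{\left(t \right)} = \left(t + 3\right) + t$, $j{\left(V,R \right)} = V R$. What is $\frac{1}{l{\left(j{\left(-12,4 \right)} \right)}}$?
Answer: $\frac{1}{108} \approx 0.0092593$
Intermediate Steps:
$j{\left(V,R \right)} = R V$
$f{\left(t \right)} = 3 + 2 t$ ($f{\left(t \right)} = \left(3 + t\right) + t = 3 + 2 t$)
$l{\left(r \right)} = 108$ ($l{\left(r \right)} = 115 + \left(3 + 2 \left(-5\right)\right) = 115 + \left(3 - 10\right) = 115 - 7 = 108$)
$\frac{1}{l{\left(j{\left(-12,4 \right)} \right)}} = \frac{1}{108}$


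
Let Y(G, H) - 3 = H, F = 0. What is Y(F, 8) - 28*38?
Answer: -1053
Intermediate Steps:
Y(G, H) = 3 + H
Y(F, 8) - 28*38 = (3 + 8) - 28*38 = 11 - 1064 = -1053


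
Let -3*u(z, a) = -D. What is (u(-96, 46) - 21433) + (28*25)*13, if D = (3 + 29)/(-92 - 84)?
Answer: -406991/33 ≈ -12333.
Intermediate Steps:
D = -2/11 (D = 32/(-176) = 32*(-1/176) = -2/11 ≈ -0.18182)
u(z, a) = -2/33 (u(z, a) = -(-1)*(-2)/(3*11) = -⅓*2/11 = -2/33)
(u(-96, 46) - 21433) + (28*25)*13 = (-2/33 - 21433) + (28*25)*13 = -707291/33 + 700*13 = -707291/33 + 9100 = -406991/33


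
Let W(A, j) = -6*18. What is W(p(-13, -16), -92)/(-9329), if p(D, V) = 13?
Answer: 108/9329 ≈ 0.011577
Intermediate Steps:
W(A, j) = -108
W(p(-13, -16), -92)/(-9329) = -108/(-9329) = -108*(-1/9329) = 108/9329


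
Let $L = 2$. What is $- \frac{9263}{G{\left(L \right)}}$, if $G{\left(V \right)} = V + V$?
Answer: $- \frac{9263}{4} \approx -2315.8$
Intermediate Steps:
$G{\left(V \right)} = 2 V$
$- \frac{9263}{G{\left(L \right)}} = - \frac{9263}{2 \cdot 2} = - \frac{9263}{4}$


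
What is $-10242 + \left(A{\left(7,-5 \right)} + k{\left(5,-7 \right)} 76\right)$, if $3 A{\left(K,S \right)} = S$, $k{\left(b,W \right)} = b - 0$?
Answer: $- \frac{29591}{3} \approx -9863.7$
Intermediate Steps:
$k{\left(b,W \right)} = b$ ($k{\left(b,W \right)} = b + 0 = b$)
$A{\left(K,S \right)} = \frac{S}{3}$
$-10242 + \left(A{\left(7,-5 \right)} + k{\left(5,-7 \right)} 76\right) = -10242 + \left(\frac{1}{3} \left(-5\right) + 5 \cdot 76\right) = -10242 + \left(- \frac{5}{3} + 380\right) = -10242 + \frac{1135}{3} = - \frac{29591}{3}$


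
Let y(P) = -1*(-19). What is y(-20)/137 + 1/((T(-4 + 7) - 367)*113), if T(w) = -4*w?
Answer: 813576/5867299 ≈ 0.13866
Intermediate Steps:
y(P) = 19
y(-20)/137 + 1/((T(-4 + 7) - 367)*113) = 19/137 + 1/(-4*(-4 + 7) - 367*113) = 19*(1/137) + (1/113)/(-4*3 - 367) = 19/137 + (1/113)/(-12 - 367) = 19/137 + (1/113)/(-379) = 19/137 - 1/379*1/113 = 19/137 - 1/42827 = 813576/5867299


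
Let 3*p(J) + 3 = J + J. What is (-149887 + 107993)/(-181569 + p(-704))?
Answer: 62841/273059 ≈ 0.23014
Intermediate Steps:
p(J) = -1 + 2*J/3 (p(J) = -1 + (J + J)/3 = -1 + (2*J)/3 = -1 + 2*J/3)
(-149887 + 107993)/(-181569 + p(-704)) = (-149887 + 107993)/(-181569 + (-1 + (⅔)*(-704))) = -41894/(-181569 + (-1 - 1408/3)) = -41894/(-181569 - 1411/3) = -41894/(-546118/3) = -41894*(-3/546118) = 62841/273059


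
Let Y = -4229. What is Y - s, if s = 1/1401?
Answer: -5924830/1401 ≈ -4229.0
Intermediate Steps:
s = 1/1401 ≈ 0.00071378
Y - s = -4229 - 1*1/1401 = -4229 - 1/1401 = -5924830/1401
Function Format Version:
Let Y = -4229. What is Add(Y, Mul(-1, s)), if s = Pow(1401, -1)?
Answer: Rational(-5924830, 1401) ≈ -4229.0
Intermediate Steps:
s = Rational(1, 1401) ≈ 0.00071378
Add(Y, Mul(-1, s)) = Add(-4229, Mul(-1, Rational(1, 1401))) = Add(-4229, Rational(-1, 1401)) = Rational(-5924830, 1401)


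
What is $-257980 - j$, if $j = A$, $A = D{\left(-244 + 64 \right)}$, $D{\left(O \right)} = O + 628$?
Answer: $-258428$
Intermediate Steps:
$D{\left(O \right)} = 628 + O$
$A = 448$ ($A = 628 + \left(-244 + 64\right) = 628 - 180 = 448$)
$j = 448$
$-257980 - j = -257980 - 448 = -258428$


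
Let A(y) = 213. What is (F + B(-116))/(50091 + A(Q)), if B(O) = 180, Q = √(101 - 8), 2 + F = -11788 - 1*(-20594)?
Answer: 1123/6288 ≈ 0.17859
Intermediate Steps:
F = 8804 (F = -2 + (-11788 - 1*(-20594)) = -2 + (-11788 + 20594) = -2 + 8806 = 8804)
Q = √93 ≈ 9.6436
(F + B(-116))/(50091 + A(Q)) = (8804 + 180)/(50091 + 213) = 8984/50304 = 8984*(1/50304) = 1123/6288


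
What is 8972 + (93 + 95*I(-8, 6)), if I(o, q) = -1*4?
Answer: 8685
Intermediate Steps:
I(o, q) = -4
8972 + (93 + 95*I(-8, 6)) = 8972 + (93 + 95*(-4)) = 8972 + (93 - 380) = 8972 - 287 = 8685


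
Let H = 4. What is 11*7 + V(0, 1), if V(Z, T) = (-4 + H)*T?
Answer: 77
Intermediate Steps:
V(Z, T) = 0 (V(Z, T) = (-4 + 4)*T = 0*T = 0)
11*7 + V(0, 1) = 11*7 + 0 = 77 + 0 = 77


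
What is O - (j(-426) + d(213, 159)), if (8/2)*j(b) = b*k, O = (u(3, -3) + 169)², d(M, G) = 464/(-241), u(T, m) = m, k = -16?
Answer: 6230796/241 ≈ 25854.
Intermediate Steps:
d(M, G) = -464/241 (d(M, G) = 464*(-1/241) = -464/241)
O = 27556 (O = (-3 + 169)² = 166² = 27556)
j(b) = -4*b (j(b) = (b*(-16))/4 = (-16*b)/4 = -4*b)
O - (j(-426) + d(213, 159)) = 27556 - (-4*(-426) - 464/241) = 27556 - (1704 - 464/241) = 27556 - 1*410200/241 = 27556 - 410200/241 = 6230796/241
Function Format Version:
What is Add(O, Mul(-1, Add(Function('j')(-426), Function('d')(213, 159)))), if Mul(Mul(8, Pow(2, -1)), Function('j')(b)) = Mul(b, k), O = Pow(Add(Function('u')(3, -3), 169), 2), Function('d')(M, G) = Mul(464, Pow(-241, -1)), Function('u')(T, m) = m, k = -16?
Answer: Rational(6230796, 241) ≈ 25854.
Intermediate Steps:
Function('d')(M, G) = Rational(-464, 241) (Function('d')(M, G) = Mul(464, Rational(-1, 241)) = Rational(-464, 241))
O = 27556 (O = Pow(Add(-3, 169), 2) = Pow(166, 2) = 27556)
Function('j')(b) = Mul(-4, b) (Function('j')(b) = Mul(Rational(1, 4), Mul(b, -16)) = Mul(Rational(1, 4), Mul(-16, b)) = Mul(-4, b))
Add(O, Mul(-1, Add(Function('j')(-426), Function('d')(213, 159)))) = Add(27556, Mul(-1, Add(Mul(-4, -426), Rational(-464, 241)))) = Add(27556, Mul(-1, Add(1704, Rational(-464, 241)))) = Add(27556, Mul(-1, Rational(410200, 241))) = Add(27556, Rational(-410200, 241)) = Rational(6230796, 241)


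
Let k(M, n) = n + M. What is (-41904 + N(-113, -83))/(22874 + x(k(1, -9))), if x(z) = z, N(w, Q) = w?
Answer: -42017/22866 ≈ -1.8375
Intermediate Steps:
k(M, n) = M + n
(-41904 + N(-113, -83))/(22874 + x(k(1, -9))) = (-41904 - 113)/(22874 + (1 - 9)) = -42017/(22874 - 8) = -42017/22866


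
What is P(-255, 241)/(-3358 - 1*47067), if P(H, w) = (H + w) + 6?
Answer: 8/50425 ≈ 0.00015865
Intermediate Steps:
P(H, w) = 6 + H + w
P(-255, 241)/(-3358 - 1*47067) = (6 - 255 + 241)/(-3358 - 1*47067) = -8/(-3358 - 47067) = -8/(-50425) = -8*(-1/50425) = 8/50425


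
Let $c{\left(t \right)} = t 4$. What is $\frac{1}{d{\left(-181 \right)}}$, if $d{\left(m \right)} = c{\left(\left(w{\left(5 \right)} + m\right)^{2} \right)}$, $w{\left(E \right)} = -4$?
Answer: $\frac{1}{136900} \approx 7.3046 \cdot 10^{-6}$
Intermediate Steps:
$c{\left(t \right)} = 4 t$
$d{\left(m \right)} = 4 \left(-4 + m\right)^{2}$
$\frac{1}{d{\left(-181 \right)}} = \frac{1}{4 \left(-4 - 181\right)^{2}} = \frac{1}{4 \left(-185\right)^{2}} = \frac{1}{4 \cdot 34225} = \frac{1}{136900}$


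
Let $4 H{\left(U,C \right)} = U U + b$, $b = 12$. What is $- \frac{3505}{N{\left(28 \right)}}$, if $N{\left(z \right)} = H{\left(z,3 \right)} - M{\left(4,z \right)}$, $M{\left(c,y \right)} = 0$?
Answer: $- \frac{3505}{199} \approx -17.613$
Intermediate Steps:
$H{\left(U,C \right)} = 3 + \frac{U^{2}}{4}$ ($H{\left(U,C \right)} = \frac{U U + 12}{4} = \frac{U^{2} + 12}{4} = \frac{12 + U^{2}}{4} = 3 + \frac{U^{2}}{4}$)
$N{\left(z \right)} = 3 + \frac{z^{2}}{4}$ ($N{\left(z \right)} = \left(3 + \frac{z^{2}}{4}\right) - 0 = \left(3 + \frac{z^{2}}{4}\right) + 0 = 3 + \frac{z^{2}}{4}$)
$- \frac{3505}{N{\left(28 \right)}} = - \frac{3505}{3 + \frac{28^{2}}{4}} = - \frac{3505}{3 + \frac{1}{4} \cdot 784} = - \frac{3505}{3 + 196} = - \frac{3505}{199}$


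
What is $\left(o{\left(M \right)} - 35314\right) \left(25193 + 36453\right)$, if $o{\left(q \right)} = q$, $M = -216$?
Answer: $-2190282380$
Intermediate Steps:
$\left(o{\left(M \right)} - 35314\right) \left(25193 + 36453\right) = \left(-216 - 35314\right) \left(25193 + 36453\right) = \left(-35530\right) 61646 = -2190282380$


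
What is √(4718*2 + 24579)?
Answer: √34015 ≈ 184.43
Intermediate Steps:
√(4718*2 + 24579) = √(9436 + 24579) = √34015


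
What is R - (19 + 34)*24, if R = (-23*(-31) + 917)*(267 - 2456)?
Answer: -3569342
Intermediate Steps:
R = -3568070 (R = (713 + 917)*(-2189) = 1630*(-2189) = -3568070)
R - (19 + 34)*24 = -3568070 - (19 + 34)*24 = -3568070 - 53*24 = -3568070 - 1*1272 = -3568070 - 1272 = -3569342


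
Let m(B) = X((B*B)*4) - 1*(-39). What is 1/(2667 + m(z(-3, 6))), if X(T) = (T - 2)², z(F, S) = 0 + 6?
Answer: 1/22870 ≈ 4.3725e-5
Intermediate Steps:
z(F, S) = 6
X(T) = (-2 + T)²
m(B) = 39 + (-2 + 4*B²)² (m(B) = (-2 + (B*B)*4)² - 1*(-39) = (-2 + B²*4)² + 39 = (-2 + 4*B²)² + 39 = 39 + (-2 + 4*B²)²)
1/(2667 + m(z(-3, 6))) = 1/(2667 + (39 + 4*(-1 + 2*6²)²)) = 1/(2667 + (39 + 4*(-1 + 2*36)²)) = 1/(2667 + (39 + 4*(-1 + 72)²)) = 1/(2667 + (39 + 4*71²)) = 1/(2667 + (39 + 4*5041)) = 1/(2667 + (39 + 20164)) = 1/(2667 + 20203) = 1/22870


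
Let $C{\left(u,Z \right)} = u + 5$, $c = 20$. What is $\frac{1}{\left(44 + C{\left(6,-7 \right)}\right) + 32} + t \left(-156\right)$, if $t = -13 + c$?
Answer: $- \frac{95003}{87} \approx -1092.0$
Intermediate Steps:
$C{\left(u,Z \right)} = 5 + u$
$t = 7$ ($t = -13 + 20 = 7$)
$\frac{1}{\left(44 + C{\left(6,-7 \right)}\right) + 32} + t \left(-156\right) = \frac{1}{\left(44 + \left(5 + 6\right)\right) + 32} + 7 \left(-156\right) = \frac{1}{\left(44 + 11\right) + 32} - 1092 = \frac{1}{55 + 32} - 1092 = \frac{1}{87} - 1092 = - \frac{95003}{87}$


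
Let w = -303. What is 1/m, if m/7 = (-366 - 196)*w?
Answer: 1/1192002 ≈ 8.3893e-7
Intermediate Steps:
m = 1192002 (m = 7*((-366 - 196)*(-303)) = 7*(-562*(-303)) = 7*170286 = 1192002)
1/m = 1/1192002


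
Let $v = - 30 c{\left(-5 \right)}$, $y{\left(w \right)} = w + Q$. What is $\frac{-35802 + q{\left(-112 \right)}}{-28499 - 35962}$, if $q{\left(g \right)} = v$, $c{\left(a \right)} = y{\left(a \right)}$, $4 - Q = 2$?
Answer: $\frac{11904}{21487} \approx 0.55401$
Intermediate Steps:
$Q = 2$ ($Q = 4 - 2 = 2$)
$y{\left(w \right)} = 2 + w$ ($y{\left(w \right)} = w + 2 = 2 + w$)
$c{\left(a \right)} = 2 + a$
$v = 90$ ($v = - 30 \left(2 - 5\right) = \left(-30\right) \left(-3\right) = 90$)
$q{\left(g \right)} = 90$
$\frac{-35802 + q{\left(-112 \right)}}{-28499 - 35962} = \frac{-35802 + 90}{-28499 - 35962} = - \frac{35712}{-64461} = \left(-35712\right) \left(- \frac{1}{64461}\right) = \frac{11904}{21487}$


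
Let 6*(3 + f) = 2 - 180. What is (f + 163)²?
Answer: 152881/9 ≈ 16987.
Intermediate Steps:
f = -98/3 (f = -3 + (2 - 180)/6 = -3 + (⅙)*(-178) = -3 - 89/3 = -98/3 ≈ -32.667)
(f + 163)² = (-98/3 + 163)² = (391/3)² = 152881/9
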